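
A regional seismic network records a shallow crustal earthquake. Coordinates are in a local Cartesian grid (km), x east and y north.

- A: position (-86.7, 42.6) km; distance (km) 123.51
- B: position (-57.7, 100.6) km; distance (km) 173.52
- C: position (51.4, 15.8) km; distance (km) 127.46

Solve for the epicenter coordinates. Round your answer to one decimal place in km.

Circle about each station: (x + 86.7)² + (y − 42.6)² = 123.51²; (x + 57.7)² + (y − 100.6)² = 173.52²; (x − 51.4)² + (y − 15.8)² = 127.46².
Subtracting the A equation from the B and C equations removes the quadratic terms:
58.0 x + 116.0 y = -10736.47
276.2 x − 53.6 y = -7431.38
Solving the 2×2 system: x ≈ -40.9, y ≈ -72.1 km.

x ≈ -40.9 km, y ≈ -72.1 km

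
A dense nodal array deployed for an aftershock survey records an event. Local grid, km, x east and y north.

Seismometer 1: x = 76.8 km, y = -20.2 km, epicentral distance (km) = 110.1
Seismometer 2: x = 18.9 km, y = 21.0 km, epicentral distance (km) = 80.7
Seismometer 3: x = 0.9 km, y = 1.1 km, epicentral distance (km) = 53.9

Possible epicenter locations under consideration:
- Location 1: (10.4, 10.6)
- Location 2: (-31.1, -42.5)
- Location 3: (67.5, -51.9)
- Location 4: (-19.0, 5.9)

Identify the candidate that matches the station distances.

Location 2

For each candidate, compare |candidate − station| to the reported distance:
Location 1: residuals Seismometer 1 36.9, Seismometer 2 67.3, Seismometer 3 40.5 → max 67.3 km
Location 2: residuals Seismometer 1 0.1, Seismometer 2 0.1, Seismometer 3 0.2 → max 0.2 km
Location 3: residuals Seismometer 1 77.1, Seismometer 2 6.9, Seismometer 3 31.2 → max 77.1 km
Location 4: residuals Seismometer 1 10.8, Seismometer 2 39.9, Seismometer 3 33.4 → max 39.9 km
Only Location 2 has all residuals ≈ 0.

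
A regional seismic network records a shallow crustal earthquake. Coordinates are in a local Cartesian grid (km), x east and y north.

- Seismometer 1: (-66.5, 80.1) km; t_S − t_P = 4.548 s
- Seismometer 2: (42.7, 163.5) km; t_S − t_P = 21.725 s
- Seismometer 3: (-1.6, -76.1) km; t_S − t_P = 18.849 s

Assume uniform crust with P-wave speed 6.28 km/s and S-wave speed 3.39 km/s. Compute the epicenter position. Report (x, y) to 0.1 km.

Distance from S−P lag: d = Δt · v_P v_S / (v_P − v_S) = Δt · (6.28·3.39)/(6.28−3.39) ≈ 7.3665·Δt.
So d_Seismometer 1 = 33.50, d_Seismometer 2 = 160.04, d_Seismometer 3 = 138.85 km.
Circle about each station: (x + 66.5)² + (y − 80.1)² = 33.50²; (x − 42.7)² + (y − 163.5)² = 160.04²; (x + 1.6)² + (y + 76.1)² = 138.85².
Subtracting the Seismometer 1 equation from the Seismometer 2 and Seismometer 3 equations removes the quadratic terms:
218.4 x + 166.8 y = -6773.27
129.8 x − 312.4 y = -23201.56
Solving the 2×2 system: x ≈ -66.6, y ≈ 46.6 km.

(-66.6, 46.6)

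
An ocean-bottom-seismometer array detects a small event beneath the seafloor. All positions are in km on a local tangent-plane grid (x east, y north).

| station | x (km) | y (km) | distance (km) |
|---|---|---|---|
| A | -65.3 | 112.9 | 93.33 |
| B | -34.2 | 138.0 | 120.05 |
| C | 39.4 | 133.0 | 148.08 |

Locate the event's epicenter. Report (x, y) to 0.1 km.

x ≈ -56.3 km, y ≈ 20.0 km

Circle about each station: (x + 65.3)² + (y − 112.9)² = 93.33²; (x + 34.2)² + (y − 138.0)² = 120.05²; (x − 39.4)² + (y − 133.0)² = 148.08².
Subtracting pairs of circle equations eliminates x²+y² and gives linear equations (the radical axes):
62.2 x + 50.2 y = -2498.37
209.4 x + 40.2 y = -10986.34
Solving the 2×2 system: x ≈ -56.3, y ≈ 20.0 km.
Check against A (with the unrounded x, y): √((x + 65.3)²+(y − 112.9)²) = 93.34 ≈ 93.33 km. ✓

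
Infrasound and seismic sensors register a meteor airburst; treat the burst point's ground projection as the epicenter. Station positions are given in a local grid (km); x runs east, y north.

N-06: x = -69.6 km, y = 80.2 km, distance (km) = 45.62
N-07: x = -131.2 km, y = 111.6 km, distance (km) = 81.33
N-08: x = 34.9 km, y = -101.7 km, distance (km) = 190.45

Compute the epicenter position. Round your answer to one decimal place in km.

Circle about each station: (x + 69.6)² + (y − 80.2)² = 45.62²; (x + 131.2)² + (y − 111.6)² = 81.33²; (x − 34.9)² + (y + 101.7)² = 190.45².
Subtracting pairs of circle equations eliminates x²+y² and gives linear equations (the radical axes):
-123.2 x + 62.8 y = 13858.42
209.0 x − 363.8 y = -33905.32
Solving the 2×2 system: x ≈ -91.9, y ≈ 40.4 km.

(-91.9, 40.4)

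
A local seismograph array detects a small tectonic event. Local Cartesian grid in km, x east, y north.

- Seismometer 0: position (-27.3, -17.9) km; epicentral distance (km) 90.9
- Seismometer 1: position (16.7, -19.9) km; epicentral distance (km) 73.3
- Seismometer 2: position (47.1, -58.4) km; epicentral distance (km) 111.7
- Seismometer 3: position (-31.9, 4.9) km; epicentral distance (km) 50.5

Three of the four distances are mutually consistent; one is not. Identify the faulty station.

Solve using three stations at a time. Using Seismometer 0, Seismometer 1, Seismometer 2 (subtract circle equations pairwise → linear system) gives (x, y) ≈ (30.8, 52.2).
Distances from that point to each station vs reported:
  Seismometer 0: calculated 91.0 vs reported 90.9 → residual 0.1 km
  Seismometer 1: calculated 73.5 vs reported 73.3 → residual 0.2 km
  Seismometer 2: calculated 111.8 vs reported 111.7 → residual 0.1 km
  Seismometer 3: calculated 78.5 vs reported 50.5 → residual 28.0 km
Seismometer 0, Seismometer 1, Seismometer 2 are mutually consistent (residuals ≈ 0); Seismometer 3 is off by 28.0 km.

Seismometer 3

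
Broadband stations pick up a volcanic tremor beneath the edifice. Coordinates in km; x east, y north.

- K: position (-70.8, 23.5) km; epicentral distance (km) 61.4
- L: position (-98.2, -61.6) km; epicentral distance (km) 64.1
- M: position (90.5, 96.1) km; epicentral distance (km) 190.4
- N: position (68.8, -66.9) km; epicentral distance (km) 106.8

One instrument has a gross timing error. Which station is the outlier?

K

Solve using three stations at a time. Using L, M, N (subtract circle equations pairwise → linear system) gives (x, y) ≈ (-36.0, -46.2).
Distances from that point to each station vs reported:
  K: calculated 77.9 vs reported 61.4 → residual 16.5 km
  L: calculated 64.1 vs reported 64.1 → residual 0.0 km
  M: calculated 190.4 vs reported 190.4 → residual 0.0 km
  N: calculated 106.8 vs reported 106.8 → residual 0.0 km
L, M, N are mutually consistent (residuals ≈ 0); K is off by 16.5 km.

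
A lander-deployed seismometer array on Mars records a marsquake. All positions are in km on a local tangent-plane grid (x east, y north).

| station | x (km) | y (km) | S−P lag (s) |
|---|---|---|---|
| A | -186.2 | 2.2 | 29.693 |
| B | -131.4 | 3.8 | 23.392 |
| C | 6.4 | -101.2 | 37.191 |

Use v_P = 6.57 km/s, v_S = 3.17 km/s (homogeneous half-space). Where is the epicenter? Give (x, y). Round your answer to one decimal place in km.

Distance from S−P lag: d = Δt · v_P v_S / (v_P − v_S) = Δt · (6.57·3.17)/(6.57−3.17) ≈ 6.1256·Δt.
So d_A = 181.89, d_B = 143.29, d_C = 227.82 km.
Circle about each station: (x + 186.2)² + (y − 2.2)² = 181.89²; (x + 131.4)² + (y − 3.8)² = 143.29²; (x − 6.4)² + (y + 101.2)² = 227.82².
Subtracting pairs of circle equations eliminates x²+y² and gives linear equations (the radical axes):
109.6 x + 3.2 y = -4842.93
385.2 x − 206.8 y = -43210.86
Solving the 2×2 system: x ≈ -47.7, y ≈ 120.1 km.

(-47.7, 120.1)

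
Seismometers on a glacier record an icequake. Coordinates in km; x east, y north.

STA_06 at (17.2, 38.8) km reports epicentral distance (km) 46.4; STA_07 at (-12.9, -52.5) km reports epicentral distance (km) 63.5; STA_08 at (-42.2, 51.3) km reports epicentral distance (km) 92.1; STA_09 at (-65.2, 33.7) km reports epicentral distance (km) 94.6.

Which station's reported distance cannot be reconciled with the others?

STA_09

Solve using three stations at a time. Using STA_06, STA_07, STA_08 (subtract circle equations pairwise → linear system) gives (x, y) ≈ (30.1, -5.8).
Distances from that point to each station vs reported:
  STA_06: calculated 46.4 vs reported 46.4 → residual 0.0 km
  STA_07: calculated 63.5 vs reported 63.5 → residual 0.0 km
  STA_08: calculated 92.1 vs reported 92.1 → residual 0.0 km
  STA_09: calculated 103.1 vs reported 94.6 → residual 8.5 km
STA_06, STA_07, STA_08 are mutually consistent (residuals ≈ 0); STA_09 is off by 8.5 km.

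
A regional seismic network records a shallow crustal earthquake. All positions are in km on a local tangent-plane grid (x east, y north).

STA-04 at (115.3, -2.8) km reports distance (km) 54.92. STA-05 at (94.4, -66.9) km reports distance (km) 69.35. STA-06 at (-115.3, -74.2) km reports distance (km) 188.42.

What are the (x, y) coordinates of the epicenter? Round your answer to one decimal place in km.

x ≈ 60.5 km, y ≈ -6.4 km

Circle about each station: (x − 115.3)² + (y + 2.8)² = 54.92²; (x − 94.4)² + (y + 66.9)² = 69.35²; (x + 115.3)² + (y + 74.2)² = 188.42².
Subtracting the STA-04 equation from the STA-05 and STA-06 equations removes the quadratic terms:
-41.8 x − 128.2 y = -1708.18
-461.2 x − 142.8 y = -26988.09
Solving the 2×2 system: x ≈ 60.5, y ≈ -6.4 km.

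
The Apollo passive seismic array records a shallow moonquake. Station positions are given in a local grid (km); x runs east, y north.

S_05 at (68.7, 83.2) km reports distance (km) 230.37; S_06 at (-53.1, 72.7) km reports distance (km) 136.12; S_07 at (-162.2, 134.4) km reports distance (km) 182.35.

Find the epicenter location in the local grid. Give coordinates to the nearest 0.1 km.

x ≈ -123.5 km, y ≈ -43.8 km

Circle about each station: (x − 68.7)² + (y − 83.2)² = 230.37²; (x + 53.1)² + (y − 72.7)² = 136.12²; (x + 162.2)² + (y − 134.4)² = 182.35².
Subtracting the S_05 equation from the S_06 and S_07 equations removes the quadratic terms:
-243.6 x − 21.0 y = 31004.65
-461.8 x + 102.4 y = 52549.08
Solving the 2×2 system: x ≈ -123.5, y ≈ -43.8 km.
Check against S_05 (with the unrounded x, y): √((x − 68.7)²+(y − 83.2)²) = 230.36 ≈ 230.37 km. ✓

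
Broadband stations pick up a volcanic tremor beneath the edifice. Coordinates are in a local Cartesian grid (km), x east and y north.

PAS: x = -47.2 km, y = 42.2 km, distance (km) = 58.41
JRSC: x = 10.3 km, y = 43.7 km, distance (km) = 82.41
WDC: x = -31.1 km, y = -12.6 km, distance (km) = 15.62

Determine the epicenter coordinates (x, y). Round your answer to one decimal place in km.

x ≈ -46.3 km, y ≈ -16.2 km

Circle about each station: (x + 47.2)² + (y − 42.2)² = 58.41²; (x − 10.3)² + (y − 43.7)² = 82.41²; (x + 31.1)² + (y + 12.6)² = 15.62².
Subtracting the PAS equation from the JRSC and WDC equations removes the quadratic terms:
115.0 x + 3.0 y = -5372.58
32.2 x − 109.6 y = 285.03
Solving the 2×2 system: x ≈ -46.3, y ≈ -16.2 km.
Check against PAS (with the unrounded x, y): √((x + 47.2)²+(y − 42.2)²) = 58.41 ≈ 58.41 km. ✓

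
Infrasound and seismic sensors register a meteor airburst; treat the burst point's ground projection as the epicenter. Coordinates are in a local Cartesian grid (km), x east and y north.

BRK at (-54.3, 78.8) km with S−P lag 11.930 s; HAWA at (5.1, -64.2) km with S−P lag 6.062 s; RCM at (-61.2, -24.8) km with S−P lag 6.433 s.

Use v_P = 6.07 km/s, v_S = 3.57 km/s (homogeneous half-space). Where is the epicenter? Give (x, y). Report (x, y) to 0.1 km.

Distance from S−P lag: d = Δt · v_P v_S / (v_P − v_S) = Δt · (6.07·3.57)/(6.07−3.57) ≈ 8.6680·Δt.
So d_BRK = 103.41, d_HAWA = 52.55, d_RCM = 55.76 km.
Circle about each station: (x + 54.3)² + (y − 78.8)² = 103.41²; (x − 5.1)² + (y + 64.2)² = 52.55²; (x + 61.2)² + (y + 24.8)² = 55.76².
Subtracting the BRK equation from the HAWA and RCM equations removes the quadratic terms:
118.8 x − 286.0 y = 2921.85
-13.8 x − 207.2 y = 2787.00
Solving the 2×2 system: x ≈ -6.7, y ≈ -13.0 km.
Check against BRK (with the unrounded x, y): √((x + 54.3)²+(y − 78.8)²) = 103.41 ≈ 103.41 km. ✓

-6.7 km east, -13.0 km north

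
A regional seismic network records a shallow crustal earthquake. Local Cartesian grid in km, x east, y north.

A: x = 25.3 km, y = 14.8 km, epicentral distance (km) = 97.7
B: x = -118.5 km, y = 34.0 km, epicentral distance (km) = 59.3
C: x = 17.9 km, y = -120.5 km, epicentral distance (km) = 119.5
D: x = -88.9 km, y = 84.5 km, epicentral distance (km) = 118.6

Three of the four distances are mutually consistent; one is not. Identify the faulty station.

B

Solve using three stations at a time. Using A, C, D (subtract circle equations pairwise → linear system) gives (x, y) ≈ (-61.1, -30.8).
Distances from that point to each station vs reported:
  A: calculated 97.7 vs reported 97.7 → residual 0.0 km
  B: calculated 86.6 vs reported 59.3 → residual 27.3 km
  C: calculated 119.5 vs reported 119.5 → residual 0.0 km
  D: calculated 118.6 vs reported 118.6 → residual 0.0 km
A, C, D are mutually consistent (residuals ≈ 0); B is off by 27.3 km.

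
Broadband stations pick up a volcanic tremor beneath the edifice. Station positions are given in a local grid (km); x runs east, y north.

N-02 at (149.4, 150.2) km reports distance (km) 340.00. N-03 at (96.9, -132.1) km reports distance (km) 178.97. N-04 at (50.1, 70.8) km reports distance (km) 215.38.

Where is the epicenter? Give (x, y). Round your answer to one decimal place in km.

Circle about each station: (x − 149.4)² + (y − 150.2)² = 340.00²; (x − 96.9)² + (y + 132.1)² = 178.97²; (x − 50.1)² + (y − 70.8)² = 215.38².
Subtracting the N-02 equation from the N-03 and N-04 equations removes the quadratic terms:
-105.0 x − 564.6 y = 65529.36
-198.6 x − 158.8 y = 31853.71
Solving the 2×2 system: x ≈ -79.4, y ≈ -101.3 km.
Check against N-02 (with the unrounded x, y): √((x − 149.4)²+(y − 150.2)²) = 340.00 ≈ 340.00 km. ✓

(-79.4, -101.3)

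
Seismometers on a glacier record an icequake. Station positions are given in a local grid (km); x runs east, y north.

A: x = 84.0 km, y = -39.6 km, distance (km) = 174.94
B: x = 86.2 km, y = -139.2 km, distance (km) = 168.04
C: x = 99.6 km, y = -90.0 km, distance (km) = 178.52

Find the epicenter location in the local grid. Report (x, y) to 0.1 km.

(-78.3, -104.9)

Circle about each station: (x − 84.0)² + (y + 39.6)² = 174.94²; (x − 86.2)² + (y + 139.2)² = 168.04²; (x − 99.6)² + (y + 90.0)² = 178.52².
Subtracting pairs of circle equations eliminates x²+y² and gives linear equations (the radical axes):
4.4 x − 199.2 y = 20549.48
31.2 x − 100.8 y = 8130.61
Solving the 2×2 system: x ≈ -78.3, y ≈ -104.9 km.
Check against A (with the unrounded x, y): √((x − 84.0)²+(y + 39.6)²) = 174.92 ≈ 174.94 km. ✓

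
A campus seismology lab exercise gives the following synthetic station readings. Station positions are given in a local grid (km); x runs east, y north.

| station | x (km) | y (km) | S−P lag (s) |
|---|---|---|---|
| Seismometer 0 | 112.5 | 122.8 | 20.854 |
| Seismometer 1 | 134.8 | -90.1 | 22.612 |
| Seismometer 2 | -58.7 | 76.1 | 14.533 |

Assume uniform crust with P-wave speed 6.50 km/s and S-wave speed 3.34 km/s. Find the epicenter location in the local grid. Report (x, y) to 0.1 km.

Distance from S−P lag: d = Δt · v_P v_S / (v_P − v_S) = Δt · (6.50·3.34)/(6.50−3.34) ≈ 6.8703·Δt.
So d_Seismometer 0 = 143.27, d_Seismometer 1 = 155.35, d_Seismometer 2 = 99.85 km.
Circle about each station: (x − 112.5)² + (y − 122.8)² = 143.27²; (x − 134.8)² + (y + 90.1)² = 155.35²; (x + 58.7)² + (y − 76.1)² = 99.85².
Subtracting pairs of circle equations eliminates x²+y² and gives linear equations (the radical axes):
44.6 x − 425.8 y = -5054.37
-342.4 x − 93.4 y = -7942.92
Solving the 2×2 system: x ≈ 19.4, y ≈ 13.9 km.
Check against Seismometer 0 (with the unrounded x, y): √((x − 112.5)²+(y − 122.8)²) = 143.27 ≈ 143.27 km. ✓

x ≈ 19.4 km, y ≈ 13.9 km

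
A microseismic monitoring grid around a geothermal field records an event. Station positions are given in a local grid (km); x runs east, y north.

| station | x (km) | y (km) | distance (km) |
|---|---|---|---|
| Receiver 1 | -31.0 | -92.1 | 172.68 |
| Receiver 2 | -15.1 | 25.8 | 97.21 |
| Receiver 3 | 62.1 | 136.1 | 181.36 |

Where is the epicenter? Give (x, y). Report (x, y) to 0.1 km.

-104.4 km east, 64.2 km north

Circle about each station: (x + 31.0)² + (y + 92.1)² = 172.68²; (x + 15.1)² + (y − 25.8)² = 97.21²; (x − 62.1)² + (y − 136.1)² = 181.36².
Subtracting pairs of circle equations eliminates x²+y² and gives linear equations (the radical axes):
31.8 x + 235.8 y = 11818.84
186.2 x + 456.4 y = 9863.14
Solving the 2×2 system: x ≈ -104.4, y ≈ 64.2 km.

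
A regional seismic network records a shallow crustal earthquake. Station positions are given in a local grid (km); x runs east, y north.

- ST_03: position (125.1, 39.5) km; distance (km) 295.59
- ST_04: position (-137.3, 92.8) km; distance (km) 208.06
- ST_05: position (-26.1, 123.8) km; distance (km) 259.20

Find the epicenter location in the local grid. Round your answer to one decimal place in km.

(-126.9, -115.0)

Circle about each station: (x − 125.1)² + (y − 39.5)² = 295.59²; (x + 137.3)² + (y − 92.8)² = 208.06²; (x + 26.1)² + (y − 123.8)² = 259.20².
Subtracting pairs of circle equations eliminates x²+y² and gives linear equations (the radical axes):
-524.8 x + 106.6 y = 54337.35
-302.4 x + 168.6 y = 18986.20
Solving the 2×2 system: x ≈ -126.9, y ≈ -115.0 km.
Check against ST_03 (with the unrounded x, y): √((x − 125.1)²+(y − 39.5)²) = 295.58 ≈ 295.59 km. ✓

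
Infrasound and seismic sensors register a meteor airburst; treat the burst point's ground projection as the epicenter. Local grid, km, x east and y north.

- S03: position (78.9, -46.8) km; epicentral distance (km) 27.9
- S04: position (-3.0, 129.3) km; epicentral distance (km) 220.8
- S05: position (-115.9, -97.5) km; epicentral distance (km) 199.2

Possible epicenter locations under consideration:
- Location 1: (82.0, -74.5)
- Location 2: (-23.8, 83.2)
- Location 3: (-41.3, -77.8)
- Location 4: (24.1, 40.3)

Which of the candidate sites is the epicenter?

For each candidate, compare |candidate − station| to the reported distance:
Location 1: residuals S03 0.0, S04 0.0, S05 0.0 → max 0.0 km
Location 2: residuals S03 137.8, S04 170.2, S05 3.6 → max 170.2 km
Location 3: residuals S03 96.2, S04 10.2, S05 122.0 → max 122.0 km
Location 4: residuals S03 75.0, S04 127.8, S05 2.8 → max 127.8 km
Only Location 1 has all residuals ≈ 0.

Location 1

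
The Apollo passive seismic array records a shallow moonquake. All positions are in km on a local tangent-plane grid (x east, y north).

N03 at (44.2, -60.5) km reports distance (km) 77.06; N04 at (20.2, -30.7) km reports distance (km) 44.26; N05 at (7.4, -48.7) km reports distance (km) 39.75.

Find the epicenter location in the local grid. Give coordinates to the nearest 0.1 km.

Circle about each station: (x − 44.2)² + (y + 60.5)² = 77.06²; (x − 20.2)² + (y + 30.7)² = 44.26²; (x − 7.4)² + (y + 48.7)² = 39.75².
Subtracting the N03 equation from the N04 and N05 equations removes the quadratic terms:
-48.0 x + 59.6 y = -284.06
-73.6 x + 23.6 y = 1170.74
Solving the 2×2 system: x ≈ -23.5, y ≈ -23.7 km.
Check against N03 (with the unrounded x, y): √((x − 44.2)²+(y + 60.5)²) = 77.06 ≈ 77.06 km. ✓

(-23.5, -23.7)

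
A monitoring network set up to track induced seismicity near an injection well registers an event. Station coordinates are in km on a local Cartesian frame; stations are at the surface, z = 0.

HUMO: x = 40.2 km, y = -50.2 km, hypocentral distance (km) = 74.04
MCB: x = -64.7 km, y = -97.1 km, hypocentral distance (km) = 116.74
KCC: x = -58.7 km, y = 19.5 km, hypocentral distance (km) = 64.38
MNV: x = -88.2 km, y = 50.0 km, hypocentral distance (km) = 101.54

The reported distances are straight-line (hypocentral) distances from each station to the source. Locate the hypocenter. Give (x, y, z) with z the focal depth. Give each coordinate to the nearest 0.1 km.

x ≈ -5.9 km, y ≈ -1.0 km, depth ≈ 30.6 km

Each station gives a sphere (x−x_i)² + (y−y_i)² + z² = d_i² (stations at z=0).
Subtracting the HUMO sphere from MCB and KCC: z² cancels, leaving linear equations in x and y:
-209.8 x − 93.8 y = 1332.11
-197.8 x + 139.4 y = 1027.00
Solving: x ≈ -5.900, y ≈ -1.005 km (keep extra digits for the depth step; rounded: -5.9, -1.0).
Then from the HUMO sphere: z² = 74.04² − (x − 40.2)² − (y + 50.2)² with x = -5.900, y = -1.005, so z ≈ 30.603 ≈ 30.6 km.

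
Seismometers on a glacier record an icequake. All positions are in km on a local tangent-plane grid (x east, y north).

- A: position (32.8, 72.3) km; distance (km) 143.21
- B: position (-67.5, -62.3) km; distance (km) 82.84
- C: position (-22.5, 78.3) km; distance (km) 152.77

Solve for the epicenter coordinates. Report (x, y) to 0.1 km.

Circle about each station: (x − 32.8)² + (y − 72.3)² = 143.21²; (x + 67.5)² + (y + 62.3)² = 82.84²; (x + 22.5)² + (y − 78.3)² = 152.77².
Subtracting the A equation from the B and C equations removes the quadratic terms:
-200.6 x − 269.2 y = 15781.05
-110.6 x + 12.0 y = -2495.56
Solving the 2×2 system: x ≈ 15.0, y ≈ -69.8 km.

x ≈ 15.0 km, y ≈ -69.8 km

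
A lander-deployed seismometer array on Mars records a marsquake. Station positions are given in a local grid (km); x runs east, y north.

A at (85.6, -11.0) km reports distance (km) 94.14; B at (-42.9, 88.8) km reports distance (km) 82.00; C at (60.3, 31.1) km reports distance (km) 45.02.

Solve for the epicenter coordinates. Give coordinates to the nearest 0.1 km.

(36.8, 69.5)

Circle about each station: (x − 85.6)² + (y + 11.0)² = 94.14²; (x + 42.9)² + (y − 88.8)² = 82.00²; (x − 60.3)² + (y − 31.1)² = 45.02².
Subtracting the A equation from the B and C equations removes the quadratic terms:
-257.0 x + 199.6 y = 4415.83
-50.6 x + 84.2 y = 3990.48
Solving the 2×2 system: x ≈ 36.8, y ≈ 69.5 km.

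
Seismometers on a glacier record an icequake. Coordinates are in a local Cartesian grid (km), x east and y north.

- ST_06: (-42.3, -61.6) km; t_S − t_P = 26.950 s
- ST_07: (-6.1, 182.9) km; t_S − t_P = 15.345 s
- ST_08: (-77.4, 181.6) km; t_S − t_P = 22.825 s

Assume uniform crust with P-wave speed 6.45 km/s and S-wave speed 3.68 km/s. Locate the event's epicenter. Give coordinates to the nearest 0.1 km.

106.5 km east, 115.0 km north

Distance from S−P lag: d = Δt · v_P v_S / (v_P − v_S) = Δt · (6.45·3.68)/(6.45−3.68) ≈ 8.5690·Δt.
So d_ST_06 = 230.93, d_ST_07 = 131.49, d_ST_08 = 195.59 km.
Circle about each station: (x + 42.3)² + (y + 61.6)² = 230.93²; (x + 6.1)² + (y − 182.9)² = 131.49²; (x + 77.4)² + (y − 181.6)² = 195.59².
Subtracting pairs of circle equations eliminates x²+y² and gives linear equations (the radical axes):
72.4 x + 489.0 y = 63944.81
-70.2 x + 486.4 y = 48458.69
Solving the 2×2 system: x ≈ 106.5, y ≈ 115.0 km.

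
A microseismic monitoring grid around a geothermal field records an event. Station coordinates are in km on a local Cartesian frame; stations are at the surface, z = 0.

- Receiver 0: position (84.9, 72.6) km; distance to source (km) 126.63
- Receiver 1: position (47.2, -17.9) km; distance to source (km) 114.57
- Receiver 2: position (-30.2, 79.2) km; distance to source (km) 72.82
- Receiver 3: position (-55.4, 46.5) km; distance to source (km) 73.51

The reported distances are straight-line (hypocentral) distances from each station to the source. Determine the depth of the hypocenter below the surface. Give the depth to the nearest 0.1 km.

depth ≈ 64.9 km

Each station gives a sphere (x−x_i)² + (y−y_i)² + z² = d_i² (stations at z=0).
Subtracting the Receiver 0 sphere from Receiver 1 and Receiver 2: z² cancels, leaving linear equations in x and y:
-75.4 x − 181.0 y = -7021.65
-230.2 x + 13.2 y = 5438.31
Solving: x ≈ -20.901, y ≈ 47.500 km (keep extra digits for the depth step; rounded: -20.9, 47.5).
Then from the Receiver 0 sphere: z² = 126.63² − (x − 84.9)² − (y − 72.6)² with x = -20.901, y = 47.500, so z ≈ 64.894 ≈ 64.9 km.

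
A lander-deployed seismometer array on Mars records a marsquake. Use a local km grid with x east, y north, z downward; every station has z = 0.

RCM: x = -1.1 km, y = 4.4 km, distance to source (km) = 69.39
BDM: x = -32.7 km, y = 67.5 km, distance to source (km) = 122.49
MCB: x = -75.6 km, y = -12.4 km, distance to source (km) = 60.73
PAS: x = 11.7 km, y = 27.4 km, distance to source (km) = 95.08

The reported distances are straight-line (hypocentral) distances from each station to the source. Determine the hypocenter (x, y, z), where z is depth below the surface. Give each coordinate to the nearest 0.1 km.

Each station gives a sphere (x−x_i)² + (y−y_i)² + z² = d_i² (stations at z=0).
Subtracting the RCM sphere from BDM and MCB: z² cancels, leaving linear equations in x and y:
-63.2 x + 126.2 y = -4583.86
-149.0 x − 33.6 y = 6975.39
Solving: x ≈ -34.705, y ≈ -53.702 km (keep extra digits for the depth step; rounded: -34.7, -53.7).
Then from the RCM sphere: z² = 69.39² − (x + 1.1)² − (y − 4.4)² with x = -34.705, y = -53.702, so z ≈ 17.602 ≈ 17.6 km.

x ≈ -34.7 km, y ≈ -53.7 km, depth ≈ 17.6 km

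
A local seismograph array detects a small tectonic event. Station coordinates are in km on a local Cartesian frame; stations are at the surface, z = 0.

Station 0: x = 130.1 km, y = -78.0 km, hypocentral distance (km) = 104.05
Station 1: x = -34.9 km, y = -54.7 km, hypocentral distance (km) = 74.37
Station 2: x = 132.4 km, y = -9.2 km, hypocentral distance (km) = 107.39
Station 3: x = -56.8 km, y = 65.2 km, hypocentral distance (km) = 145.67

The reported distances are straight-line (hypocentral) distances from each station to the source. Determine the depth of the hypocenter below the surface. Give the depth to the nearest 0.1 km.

Each station gives a sphere (x−x_i)² + (y−y_i)² + z² = d_i² (stations at z=0).
Subtracting the Station 0 sphere from Station 1 and Station 2: z² cancels, leaving linear equations in x and y:
-330.0 x + 46.6 y = -13504.40
4.6 x + 137.6 y = -6101.82
Solving: x ≈ 34.498, y ≈ -45.498 km (keep extra digits for the depth step; rounded: 34.5, -45.5).
Then from the Station 0 sphere: z² = 104.05² − (x − 130.1)² − (y + 78.0)² with x = 34.498, y = -45.498, so z ≈ 25.105 ≈ 25.1 km.
Check against Station 3 (with the unrounded solution): distance 145.67 ≈ 145.67 km. ✓

depth ≈ 25.1 km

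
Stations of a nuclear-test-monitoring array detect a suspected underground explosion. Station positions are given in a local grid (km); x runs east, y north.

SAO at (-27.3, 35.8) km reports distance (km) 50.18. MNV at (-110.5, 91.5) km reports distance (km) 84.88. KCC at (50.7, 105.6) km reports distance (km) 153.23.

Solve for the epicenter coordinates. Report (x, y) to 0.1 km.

Circle about each station: (x + 27.3)² + (y − 35.8)² = 50.18²; (x + 110.5)² + (y − 91.5)² = 84.88²; (x − 50.7)² + (y − 105.6)² = 153.23².
Subtracting the SAO equation from the MNV and KCC equations removes the quadratic terms:
-166.4 x + 111.4 y = 13868.99
156.0 x + 139.6 y = -9266.48
Solving the 2×2 system: x ≈ -73.1, y ≈ 15.3 km.

(-73.1, 15.3)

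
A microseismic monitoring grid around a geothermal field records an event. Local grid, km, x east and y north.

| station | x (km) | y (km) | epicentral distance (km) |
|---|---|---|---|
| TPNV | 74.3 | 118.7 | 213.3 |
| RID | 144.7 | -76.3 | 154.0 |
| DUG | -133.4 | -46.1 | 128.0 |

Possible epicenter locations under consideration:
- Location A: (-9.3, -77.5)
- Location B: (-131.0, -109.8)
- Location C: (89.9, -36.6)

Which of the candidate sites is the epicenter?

Location A

For each candidate, compare |candidate − station| to the reported distance:
Location A: residuals TPNV 0.0, RID 0.0, DUG 0.0 → max 0.0 km
Location B: residuals TPNV 93.9, RID 123.7, DUG 64.3 → max 123.7 km
Location C: residuals TPNV 57.2, RID 86.3, DUG 95.5 → max 95.5 km
Only Location A has all residuals ≈ 0.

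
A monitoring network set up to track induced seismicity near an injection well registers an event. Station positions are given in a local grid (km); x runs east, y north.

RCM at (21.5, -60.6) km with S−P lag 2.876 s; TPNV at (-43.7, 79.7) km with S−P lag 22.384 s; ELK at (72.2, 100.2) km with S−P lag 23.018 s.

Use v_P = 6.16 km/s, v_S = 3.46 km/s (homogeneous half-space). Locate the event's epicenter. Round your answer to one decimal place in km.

(36.2, -77.9)

Distance from S−P lag: d = Δt · v_P v_S / (v_P − v_S) = Δt · (6.16·3.46)/(6.16−3.46) ≈ 7.8939·Δt.
So d_RCM = 22.70, d_TPNV = 176.70, d_ELK = 181.70 km.
Circle about each station: (x − 21.5)² + (y + 60.6)² = 22.70²; (x + 43.7)² + (y − 79.7)² = 176.70²; (x − 72.2)² + (y − 100.2)² = 181.70².
Subtracting pairs of circle equations eliminates x²+y² and gives linear equations (the radical axes):
-130.4 x + 280.6 y = -26580.43
101.4 x + 321.6 y = -21381.33
Solving the 2×2 system: x ≈ 36.2, y ≈ -77.9 km.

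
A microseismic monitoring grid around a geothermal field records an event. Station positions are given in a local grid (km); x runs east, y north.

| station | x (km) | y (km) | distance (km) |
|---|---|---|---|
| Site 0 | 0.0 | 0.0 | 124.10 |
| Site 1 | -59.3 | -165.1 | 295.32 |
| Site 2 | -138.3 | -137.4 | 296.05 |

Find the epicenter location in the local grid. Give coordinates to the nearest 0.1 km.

x ≈ 0.5 km, y ≈ 124.1 km

Circle about each station: x² + y² = 124.10²; (x + 59.3)² + (y + 165.1)² = 295.32²; (x + 138.3)² + (y + 137.4)² = 296.05².
Subtracting pairs of circle equations eliminates x²+y² and gives linear equations (the radical axes):
-118.6 x − 330.2 y = -41038.59
-276.6 x − 274.8 y = -34239.14
Solving the 2×2 system: x ≈ 0.5, y ≈ 124.1 km.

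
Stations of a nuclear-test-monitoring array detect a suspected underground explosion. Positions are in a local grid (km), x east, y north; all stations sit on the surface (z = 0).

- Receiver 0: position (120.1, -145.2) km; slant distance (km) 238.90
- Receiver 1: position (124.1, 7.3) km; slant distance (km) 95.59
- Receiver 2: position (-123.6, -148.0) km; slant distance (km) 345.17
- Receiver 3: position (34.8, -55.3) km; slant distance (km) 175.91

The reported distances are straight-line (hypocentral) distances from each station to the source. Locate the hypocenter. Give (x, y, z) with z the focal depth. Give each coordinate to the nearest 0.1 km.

Each station gives a sphere (x−x_i)² + (y−y_i)² + z² = d_i² (stations at z=0).
Subtracting the Receiver 0 sphere from Receiver 1 and Receiver 2: z² cancels, leaving linear equations in x and y:
8.0 x + 305.0 y = 27882.81
-487.4 x − 5.6 y = -60395.21
Solving: x ≈ 122.900, y ≈ 88.195 km (keep extra digits for the depth step; rounded: 122.9, 88.2).
Then from the Receiver 0 sphere: z² = 238.90² − (x − 120.1)² − (y + 145.2)² with x = 122.900, y = 88.195, so z ≈ 50.913 ≈ 50.9 km.

x ≈ 122.9 km, y ≈ 88.2 km, depth ≈ 50.9 km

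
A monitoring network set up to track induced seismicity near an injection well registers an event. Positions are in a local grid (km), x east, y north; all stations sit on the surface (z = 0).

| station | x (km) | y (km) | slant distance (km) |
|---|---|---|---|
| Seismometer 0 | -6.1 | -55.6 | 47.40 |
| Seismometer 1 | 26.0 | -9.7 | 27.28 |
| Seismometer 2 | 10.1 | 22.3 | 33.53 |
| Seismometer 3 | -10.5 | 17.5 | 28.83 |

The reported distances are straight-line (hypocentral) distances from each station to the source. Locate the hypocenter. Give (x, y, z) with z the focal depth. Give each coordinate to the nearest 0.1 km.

x ≈ -0.6 km, y ≈ -8.9 km, depth ≈ 6.0 km

Each station gives a sphere (x−x_i)² + (y−y_i)² + z² = d_i² (stations at z=0).
Subtracting the Seismometer 0 sphere from Seismometer 1 and Seismometer 2: z² cancels, leaving linear equations in x and y:
64.2 x + 91.8 y = -855.92
32.4 x + 155.8 y = -1406.77
Solving: x ≈ -0.599, y ≈ -8.905 km (keep extra digits for the depth step; rounded: -0.6, -8.9).
Then from the Seismometer 0 sphere: z² = 47.40² − (x + 6.1)² − (y + 55.6)² with x = -0.599, y = -8.905, so z ≈ 6.006 ≈ 6.0 km.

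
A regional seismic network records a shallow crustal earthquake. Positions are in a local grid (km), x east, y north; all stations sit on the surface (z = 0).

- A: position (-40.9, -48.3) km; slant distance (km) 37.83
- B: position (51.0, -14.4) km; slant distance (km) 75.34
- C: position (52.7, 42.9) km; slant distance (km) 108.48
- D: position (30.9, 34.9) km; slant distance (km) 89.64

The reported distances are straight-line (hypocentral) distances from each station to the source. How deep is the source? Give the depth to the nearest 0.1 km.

26.1 km

Each station gives a sphere (x−x_i)² + (y−y_i)² + z² = d_i² (stations at z=0).
Subtracting the A sphere from B and C: z² cancels, leaving linear equations in x and y:
183.8 x + 67.8 y = -5442.35
187.2 x + 182.4 y = -9724.80
Solving: x ≈ -16.001, y ≈ -36.894 km (keep extra digits for the depth step; rounded: -16.0, -36.9).
Then from the A sphere: z² = 37.83² − (x + 40.9)² − (y + 48.3)² with x = -16.001, y = -36.894, so z ≈ 26.097 ≈ 26.1 km.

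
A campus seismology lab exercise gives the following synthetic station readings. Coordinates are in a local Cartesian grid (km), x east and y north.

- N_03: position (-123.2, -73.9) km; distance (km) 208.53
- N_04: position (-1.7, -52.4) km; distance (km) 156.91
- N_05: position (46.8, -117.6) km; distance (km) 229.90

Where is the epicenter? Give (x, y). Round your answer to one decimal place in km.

Circle about each station: (x + 123.2)² + (y + 73.9)² = 208.53²; (x + 1.7)² + (y + 52.4)² = 156.91²; (x − 46.8)² + (y + 117.6)² = 229.90².
Subtracting the N_03 equation from the N_04 and N_05 equations removes the quadratic terms:
243.0 x + 43.0 y = 973.21
340.0 x − 87.4 y = -13988.70
Solving the 2×2 system: x ≈ -14.4, y ≈ 104.0 km.

(-14.4, 104.0)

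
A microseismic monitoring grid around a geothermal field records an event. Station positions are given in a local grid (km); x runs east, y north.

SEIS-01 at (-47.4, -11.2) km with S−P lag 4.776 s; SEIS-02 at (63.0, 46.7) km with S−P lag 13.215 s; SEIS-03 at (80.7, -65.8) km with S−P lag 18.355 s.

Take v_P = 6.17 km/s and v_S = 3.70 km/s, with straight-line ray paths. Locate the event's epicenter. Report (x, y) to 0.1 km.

-58.2 km east, 31.6 km north

Distance from S−P lag: d = Δt · v_P v_S / (v_P − v_S) = Δt · (6.17·3.70)/(6.17−3.70) ≈ 9.2425·Δt.
So d_SEIS-01 = 44.14, d_SEIS-02 = 122.14, d_SEIS-03 = 169.65 km.
Circle about each station: (x + 47.4)² + (y + 11.2)² = 44.14²; (x − 63.0)² + (y − 46.7)² = 122.14²; (x − 80.7)² + (y + 65.8)² = 169.65².
Subtracting pairs of circle equations eliminates x²+y² and gives linear equations (the radical axes):
220.8 x + 115.8 y = -9192.15
256.2 x − 109.2 y = -18362.85
Solving the 2×2 system: x ≈ -58.2, y ≈ 31.6 km.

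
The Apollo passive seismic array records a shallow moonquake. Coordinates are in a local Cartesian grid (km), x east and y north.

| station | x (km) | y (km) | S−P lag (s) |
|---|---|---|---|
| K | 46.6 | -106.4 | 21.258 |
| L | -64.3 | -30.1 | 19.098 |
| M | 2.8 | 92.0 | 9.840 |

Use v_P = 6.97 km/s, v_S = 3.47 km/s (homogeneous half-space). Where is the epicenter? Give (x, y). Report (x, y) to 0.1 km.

Distance from S−P lag: d = Δt · v_P v_S / (v_P − v_S) = Δt · (6.97·3.47)/(6.97−3.47) ≈ 6.9103·Δt.
So d_K = 146.90, d_L = 131.97, d_M = 68.00 km.
Circle about each station: (x − 46.6)² + (y + 106.4)² = 146.90²; (x + 64.3)² + (y + 30.1)² = 131.97²; (x − 2.8)² + (y − 92.0)² = 68.00².
Subtracting the K equation from the L and M equations removes the quadratic terms:
-221.8 x + 152.6 y = -4288.49
-87.6 x + 396.8 y = 11934.93
Solving the 2×2 system: x ≈ 47.2, y ≈ 40.5 km.

(47.2, 40.5)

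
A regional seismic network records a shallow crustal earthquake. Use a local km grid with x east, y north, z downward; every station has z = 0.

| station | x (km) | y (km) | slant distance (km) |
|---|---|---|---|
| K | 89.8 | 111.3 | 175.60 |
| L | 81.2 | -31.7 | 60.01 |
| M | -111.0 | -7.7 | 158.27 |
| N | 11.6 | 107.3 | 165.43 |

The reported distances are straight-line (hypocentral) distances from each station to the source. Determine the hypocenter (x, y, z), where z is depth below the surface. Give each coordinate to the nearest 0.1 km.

Each station gives a sphere (x−x_i)² + (y−y_i)² + z² = d_i² (stations at z=0).
Subtracting the K sphere from L and M: z² cancels, leaving linear equations in x and y:
-17.2 x − 286.0 y = 14380.76
-401.6 x − 238.0 y = -2285.47
Solving: x ≈ 36.801, y ≈ -52.496 km (keep extra digits for the depth step; rounded: 36.8, -52.5).
Then from the K sphere: z² = 175.60² − (x − 89.8)² − (y − 111.3)² with x = 36.801, y = -52.496, so z ≈ 34.603 ≈ 34.6 km.
Check against N (with the unrounded solution): distance 165.43 ≈ 165.43 km. ✓

(36.8, -52.5, 34.6)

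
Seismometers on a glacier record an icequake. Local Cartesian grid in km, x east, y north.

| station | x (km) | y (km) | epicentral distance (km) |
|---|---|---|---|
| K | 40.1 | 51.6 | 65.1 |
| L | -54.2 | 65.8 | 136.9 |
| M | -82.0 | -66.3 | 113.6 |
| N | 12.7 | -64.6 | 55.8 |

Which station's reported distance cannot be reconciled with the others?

Solve using three stations at a time. Using K, M, N (subtract circle equations pairwise → linear system) gives (x, y) ≈ (16.0, -8.9).
Distances from that point to each station vs reported:
  K: calculated 65.1 vs reported 65.1 → residual 0.0 km
  L: calculated 102.5 vs reported 136.9 → residual 34.4 km
  M: calculated 113.6 vs reported 113.6 → residual 0.0 km
  N: calculated 55.8 vs reported 55.8 → residual 0.0 km
K, M, N are mutually consistent (residuals ≈ 0); L is off by 34.4 km.

L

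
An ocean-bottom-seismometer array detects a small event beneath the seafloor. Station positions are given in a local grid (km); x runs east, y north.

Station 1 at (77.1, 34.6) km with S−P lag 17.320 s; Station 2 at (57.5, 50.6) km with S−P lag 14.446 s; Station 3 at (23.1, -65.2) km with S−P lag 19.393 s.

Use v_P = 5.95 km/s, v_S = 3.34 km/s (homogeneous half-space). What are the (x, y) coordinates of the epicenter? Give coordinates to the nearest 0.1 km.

x ≈ -51.9 km, y ≈ 62.0 km

Distance from S−P lag: d = Δt · v_P v_S / (v_P − v_S) = Δt · (5.95·3.34)/(5.95−3.34) ≈ 7.6142·Δt.
So d_Station 1 = 131.88, d_Station 2 = 109.99, d_Station 3 = 147.66 km.
Circle about each station: (x − 77.1)² + (y − 34.6)² = 131.88²; (x − 57.5)² + (y − 50.6)² = 109.99²; (x − 23.1)² + (y + 65.2)² = 147.66².
Subtracting the Station 1 equation from the Station 2 and Station 3 equations removes the quadratic terms:
-39.2 x + 32.0 y = 4019.57
-108.0 x − 199.6 y = -6768.06
Solving the 2×2 system: x ≈ -51.9, y ≈ 62.0 km.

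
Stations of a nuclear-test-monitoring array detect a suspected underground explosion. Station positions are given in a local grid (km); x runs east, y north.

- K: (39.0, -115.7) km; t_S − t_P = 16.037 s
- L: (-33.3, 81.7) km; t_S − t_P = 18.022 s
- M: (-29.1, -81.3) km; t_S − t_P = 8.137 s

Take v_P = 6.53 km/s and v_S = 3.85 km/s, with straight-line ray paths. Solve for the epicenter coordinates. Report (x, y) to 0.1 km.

(-104.8, -71.5)

Distance from S−P lag: d = Δt · v_P v_S / (v_P − v_S) = Δt · (6.53·3.85)/(6.53−3.85) ≈ 9.3808·Δt.
So d_K = 150.44, d_L = 169.06, d_M = 76.33 km.
Circle about each station: (x − 39.0)² + (y + 115.7)² = 150.44²; (x + 33.3)² + (y − 81.7)² = 169.06²; (x + 29.1)² + (y + 81.3)² = 76.33².
Subtracting pairs of circle equations eliminates x²+y² and gives linear equations (the radical axes):
-144.6 x + 394.8 y = -13072.80
-136.2 x + 68.8 y = 9354.93
Solving the 2×2 system: x ≈ -104.8, y ≈ -71.5 km.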